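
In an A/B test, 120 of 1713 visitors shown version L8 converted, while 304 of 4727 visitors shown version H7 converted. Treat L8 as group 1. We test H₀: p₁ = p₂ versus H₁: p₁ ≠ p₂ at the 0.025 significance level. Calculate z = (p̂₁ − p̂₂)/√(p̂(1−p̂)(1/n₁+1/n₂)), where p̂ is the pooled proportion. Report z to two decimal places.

p̂₁ = 120/1713 = 0.07005, p̂₂ = 304/4727 = 0.06431.
Pooled p̂ = (120+304)/(1713+4727) = 424/6440 = 0.06584.
SE = √(0.0615038 × 0.000795322) = 0.00699.
z = (0.07005 − 0.06431)/0.00699 = 0.00574/0.00699 = 0.82.
p-value = 2·P(Z > 0.821) ≈ 0.4117; since p > α = 0.025, fail to reject H₀.

z = 0.82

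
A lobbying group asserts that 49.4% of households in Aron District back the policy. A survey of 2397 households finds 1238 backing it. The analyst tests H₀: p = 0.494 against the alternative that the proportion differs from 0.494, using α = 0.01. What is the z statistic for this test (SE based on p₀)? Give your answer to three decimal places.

p̂ = 1238/2397 ≈ 0.516479.
Under H₀, SE = √(0.494·0.506/2397) = √(0.000104282) = 0.010212.
z = (0.516479 − 0.494)/0.010212 = 0.022479/0.010212 = 2.201.
p-value = 2·P(Z > 2.201) ≈ 0.0277; since p > α = 0.01, fail to reject H₀.

z = 2.201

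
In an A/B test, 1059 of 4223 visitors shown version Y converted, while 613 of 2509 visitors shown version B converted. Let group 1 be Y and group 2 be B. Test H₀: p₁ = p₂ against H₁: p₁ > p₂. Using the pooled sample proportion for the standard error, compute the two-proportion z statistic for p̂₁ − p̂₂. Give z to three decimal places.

z = 0.592

p̂₁ = 1059/4223 = 0.25077, p̂₂ = 613/2509 = 0.24432.
Pooled p̂ = (1059+613)/(4223+2509) = 1672/6732 = 0.24837.
SE = √(p̂(1−p̂)(1/n₁+1/n₂)) = √(0.24837·0.75163·0.000635364) = √(0.00011861) = 0.01089.
z = (0.25077 − 0.24432)/0.01089 = 0.00645/0.01089 = 0.592.
p-value = P(Z > 0.592) ≈ 0.2769.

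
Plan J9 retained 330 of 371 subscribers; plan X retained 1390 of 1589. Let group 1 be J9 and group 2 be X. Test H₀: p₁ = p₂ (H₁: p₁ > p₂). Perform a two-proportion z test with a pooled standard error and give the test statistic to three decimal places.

z = 0.779

p̂₁ = 330/371 = 0.88949, p̂₂ = 1390/1589 = 0.87476.
Pooled p̂ = (330+1390)/(371+1589) = 1720/1960 = 0.87755.
SE = √(0.107455 × 0.00332474) = 0.01890.
z = (0.88949 − 0.87476)/0.01890 = 0.01473/0.01890 = 0.779.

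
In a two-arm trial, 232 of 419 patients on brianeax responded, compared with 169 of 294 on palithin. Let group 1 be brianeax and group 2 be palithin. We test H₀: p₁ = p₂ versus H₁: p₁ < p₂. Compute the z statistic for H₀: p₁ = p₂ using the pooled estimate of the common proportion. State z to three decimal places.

p̂₁ = 232/419 = 0.55370, p̂₂ = 169/294 = 0.57483.
Pooled p̂ = (232+169)/(419+294) = 401/713 = 0.56241.
SE = √(0.246105 × 0.005788) = 0.03774.
z = (0.55370 − 0.57483)/0.03774 = -0.02113/0.03774 = -0.560.

z = -0.560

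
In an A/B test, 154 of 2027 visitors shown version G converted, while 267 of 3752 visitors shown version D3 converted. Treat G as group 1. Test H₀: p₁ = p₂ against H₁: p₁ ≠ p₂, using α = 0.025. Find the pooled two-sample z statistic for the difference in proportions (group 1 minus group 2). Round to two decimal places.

p̂₁ = 154/2027 = 0.0760, p̂₂ = 267/3752 = 0.0712.
Pooled p̂ = (154+267)/(2027+3752) = 421/5779 = 0.0728.
SE = √(0.0675429 × 0.000759864) = 0.0072.
z = (0.0760 − 0.0712)/0.0072 = 0.0048/0.0072 = 0.67.
p-value = 2·P(Z > 0.672) ≈ 0.5018, so at α = 0.025 we fail to reject H₀.

z = 0.67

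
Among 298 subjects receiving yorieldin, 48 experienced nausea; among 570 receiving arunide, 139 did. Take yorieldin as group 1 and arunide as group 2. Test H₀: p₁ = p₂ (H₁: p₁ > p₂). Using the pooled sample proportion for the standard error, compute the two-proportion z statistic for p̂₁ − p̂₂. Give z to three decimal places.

z = -2.817

p̂₁ = 48/298 ≈ 0.16107, p̂₂ = 139/570 ≈ 0.24386.
Pooled p̂ = (48+139)/(298+570) = 187/868 = 0.21544.
SE = √(p̂(1−p̂)(1/n₁+1/n₂)) = √(0.21544·0.78456·0.00511009) = √(0.00086373) = 0.02939.
z = (0.16107 − 0.24386)/0.02939 = -0.08279/0.02939 = -2.817.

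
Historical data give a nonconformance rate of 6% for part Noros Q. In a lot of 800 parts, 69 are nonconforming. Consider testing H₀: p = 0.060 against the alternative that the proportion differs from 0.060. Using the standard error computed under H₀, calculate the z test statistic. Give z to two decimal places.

p̂ = 69/800 ≈ 0.086250.
Standard error under H₀: √(0.06×0.94/800) = 0.008396.
z = (0.086250 − 0.06)/0.008396 = 0.026250/0.008396 = 3.13.
Two-sided p-value ≈ 2·Φ(−3.126) = 0.0018.

z = 3.13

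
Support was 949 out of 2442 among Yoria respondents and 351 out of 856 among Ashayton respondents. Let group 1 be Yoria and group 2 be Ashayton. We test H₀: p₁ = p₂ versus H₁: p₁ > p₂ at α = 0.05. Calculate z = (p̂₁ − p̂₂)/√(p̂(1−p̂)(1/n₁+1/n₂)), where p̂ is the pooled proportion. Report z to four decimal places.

p̂₁ = 949/2442 = 0.388616, p̂₂ = 351/856 = 0.410047.
Pooled p̂ = (949+351)/(2442+856) = 1300/3298 = 0.394178.
SE = √(p̂(1−p̂)(1/n₁+1/n₂)) = √(0.394178·0.605822·0.00157772) = √(0.000376763) = 0.019410.
z = (0.388616 − 0.410047)/0.019410 = -0.021431/0.019410 = -1.1041.
p-value = P(Z > -1.104) ≈ 0.8652; since p > α = 0.05, fail to reject H₀.

z = -1.1041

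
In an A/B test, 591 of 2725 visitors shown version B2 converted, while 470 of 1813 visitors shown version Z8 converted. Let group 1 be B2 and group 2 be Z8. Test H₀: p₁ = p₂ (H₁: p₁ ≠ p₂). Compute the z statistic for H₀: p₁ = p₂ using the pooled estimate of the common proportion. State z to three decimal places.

z = -3.302

p̂₁ = 591/2725 = 0.21688, p̂₂ = 470/1813 = 0.25924.
Pooled p̂ = (591+470)/(2725+1813) = 1061/4538 = 0.23380.
SE = √(p̂(1−p̂)(1/n₁+1/n₂)) = √(0.23380·0.76620·0.000918544) = √(0.000164547) = 0.01283.
z = (0.21688 − 0.25924)/0.01283 = -0.04236/0.01283 = -3.302.
p-value = 2·P(Z > 3.302) ≈ 0.0010.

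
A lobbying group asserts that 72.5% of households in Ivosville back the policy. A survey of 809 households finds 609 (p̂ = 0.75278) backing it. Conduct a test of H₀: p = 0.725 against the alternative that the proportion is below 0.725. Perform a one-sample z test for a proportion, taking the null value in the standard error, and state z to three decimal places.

z = 1.770

p̂ = 609/809 = 0.752781.
SE = √(p₀(1−p₀)/n) = √(0.19937/809) = 0.015699.
z = (0.752781 − 0.725)/0.015699 = 0.027781/0.015699 = 1.770.
p-value = P(Z < 1.770) ≈ 0.9616.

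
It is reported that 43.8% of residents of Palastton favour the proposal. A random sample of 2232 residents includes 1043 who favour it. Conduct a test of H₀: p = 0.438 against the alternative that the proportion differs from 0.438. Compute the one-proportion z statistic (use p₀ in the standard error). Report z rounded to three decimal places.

p̂ = 1043/2232 = 0.467294.
Under H₀, SE = √(0.438·0.562/2232) = √(0.000110285) = 0.010502.
z = (0.467294 − 0.438)/0.010502 = 0.029294/0.010502 = 2.789.
p-value = 2·P(Z > 2.789) ≈ 0.0053.

z = 2.789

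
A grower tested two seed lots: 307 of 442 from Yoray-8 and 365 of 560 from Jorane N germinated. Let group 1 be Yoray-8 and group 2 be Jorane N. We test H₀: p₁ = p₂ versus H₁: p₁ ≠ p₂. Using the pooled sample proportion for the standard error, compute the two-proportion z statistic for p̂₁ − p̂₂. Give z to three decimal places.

p̂₁ = 307/442 = 0.69457, p̂₂ = 365/560 = 0.65179.
Pooled p̂ = (307+365)/(442+560) = 672/1002 = 0.67066.
SE = √(0.220876 × 0.00404816) = 0.02990.
z = (0.69457 − 0.65179)/0.02990 = 0.04278/0.02990 = 1.431.
p-value = 2·P(Z > 1.431) ≈ 0.1525.

z = 1.431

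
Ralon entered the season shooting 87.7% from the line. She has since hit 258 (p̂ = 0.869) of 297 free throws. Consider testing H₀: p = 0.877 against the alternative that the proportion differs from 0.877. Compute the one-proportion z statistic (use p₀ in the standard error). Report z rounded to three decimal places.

z = -0.436

p̂ = 258/297 = 0.86869.
Under H₀, SE = √(0.877·0.123/297) = √(0.000363202) = 0.01906.
z = (0.86869 − 0.877)/0.01906 = -0.00831/0.01906 = -0.436.
Two-sided p-value ≈ 2·Φ(−0.436) = 0.6627.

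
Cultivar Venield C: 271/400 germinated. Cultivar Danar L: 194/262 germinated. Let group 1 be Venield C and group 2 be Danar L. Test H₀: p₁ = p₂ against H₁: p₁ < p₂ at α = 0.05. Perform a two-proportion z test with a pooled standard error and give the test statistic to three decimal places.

z = -1.733

p̂₁ = 271/400 ≈ 0.67750, p̂₂ = 194/262 ≈ 0.74046.
Pooled p̂ = (271+194)/(400+262) = 465/662 = 0.70242.
SE = √(p̂(1−p̂)(1/n₁+1/n₂)) = √(0.70242·0.29758·0.00631679) = √(0.00132038) = 0.03634.
z = (0.67750 − 0.74046)/0.03634 = -0.06296/0.03634 = -1.733.
p-value = P(Z < -1.733) ≈ 0.0416; since p < α = 0.05, reject H₀.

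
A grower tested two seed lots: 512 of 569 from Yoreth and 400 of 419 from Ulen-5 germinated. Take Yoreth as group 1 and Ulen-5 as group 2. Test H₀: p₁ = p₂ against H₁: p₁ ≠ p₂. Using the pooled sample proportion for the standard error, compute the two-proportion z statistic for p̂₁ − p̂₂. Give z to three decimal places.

z = -3.196

p̂₁ = 512/569 ≈ 0.899824, p̂₂ = 400/419 ≈ 0.954654.
Pooled p̂ = (512+400)/(569+419) = 912/988 = 0.923077.
SE = √(0.0710059 × 0.0041441) = 0.017154.
z = (0.899824 − 0.954654)/0.017154 = -0.054830/0.017154 = -3.196.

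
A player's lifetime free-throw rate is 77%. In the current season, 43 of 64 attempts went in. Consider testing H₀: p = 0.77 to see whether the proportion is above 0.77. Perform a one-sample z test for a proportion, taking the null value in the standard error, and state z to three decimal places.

p̂ = 43/64 = 0.67188.
SE = √(p₀(1−p₀)/n) = √(0.1771/64) = 0.05260.
z = (0.67188 − 0.77)/0.05260 = -0.09812/0.05260 = -1.865.
p-value = P(Z > -1.865) ≈ 0.9689.

z = -1.865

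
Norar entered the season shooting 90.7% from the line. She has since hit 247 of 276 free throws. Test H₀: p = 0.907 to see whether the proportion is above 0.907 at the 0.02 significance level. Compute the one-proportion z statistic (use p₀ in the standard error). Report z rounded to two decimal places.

z = -0.69

p̂ = 247/276 = 0.8949.
Under H₀, SE = √(0.907·0.093/276) = √(0.00030562) = 0.0175.
z = (0.8949 − 0.907)/0.0175 = -0.0121/0.0175 = -0.69.
p-value = P(Z > -0.691) ≈ 0.7551; since p > α = 0.02, fail to reject H₀.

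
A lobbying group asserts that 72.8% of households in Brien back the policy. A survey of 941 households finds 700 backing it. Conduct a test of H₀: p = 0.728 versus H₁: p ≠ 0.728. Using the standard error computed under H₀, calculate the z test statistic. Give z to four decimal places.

p̂ = 700/941 ≈ 0.7438895.
Under H₀, SE = √(0.728·0.272/941) = √(0.000210431) = 0.0145063.
z = (0.7438895 − 0.728)/0.0145063 = 0.0158895/0.0145063 = 1.0954.

z = 1.0954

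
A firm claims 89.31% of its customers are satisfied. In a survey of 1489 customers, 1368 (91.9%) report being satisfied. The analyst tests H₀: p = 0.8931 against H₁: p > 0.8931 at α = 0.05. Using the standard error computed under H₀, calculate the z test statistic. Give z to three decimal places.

z = 3.202

p̂ = 1368/1489 ≈ 0.918737.
Under H₀, SE = √(0.8931·0.1069/1489) = √(6.41185e-05) = 0.008007.
z = (0.918737 − 0.8931)/0.008007 = 0.025637/0.008007 = 3.202.
p-value = P(Z > 3.202) ≈ 0.0007, so at α = 0.05 we reject H₀.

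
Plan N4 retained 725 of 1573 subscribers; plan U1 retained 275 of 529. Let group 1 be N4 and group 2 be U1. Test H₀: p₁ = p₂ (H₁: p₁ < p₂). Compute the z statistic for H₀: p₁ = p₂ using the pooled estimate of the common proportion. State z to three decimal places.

z = -2.348

p̂₁ = 725/1573 ≈ 0.460903, p̂₂ = 275/529 ≈ 0.519849.
Pooled p̂ = (725+275)/(1573+529) = 1000/2102 = 0.475737.
SE = √(p̂(1−p̂)(1/n₁+1/n₂)) = √(0.475737·0.524263·0.00252609) = √(0.000630035) = 0.025100.
z = (0.460903 − 0.519849)/0.025100 = -0.058946/0.025100 = -2.348.
p-value = P(Z < -2.348) ≈ 0.0094.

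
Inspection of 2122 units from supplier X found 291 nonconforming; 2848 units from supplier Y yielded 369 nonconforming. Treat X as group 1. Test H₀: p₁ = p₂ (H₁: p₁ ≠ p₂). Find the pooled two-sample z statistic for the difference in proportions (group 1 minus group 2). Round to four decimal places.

z = 0.7779

p̂₁ = 291/2122 ≈ 0.1371348, p̂₂ = 369/2848 ≈ 0.1295646.
Pooled p̂ = (291+369)/(2122+2848) = 660/4970 = 0.1327968.
SE = √(p̂(1−p̂)(1/n₁+1/n₂)) = √(0.1327968·0.8672032·0.000822377) = √(9.47064e-05) = 0.0097317.
z = (0.1371348 − 0.1295646)/0.0097317 = 0.0075702/0.0097317 = 0.7779.
p-value = 2·P(Z > 0.778) ≈ 0.4366.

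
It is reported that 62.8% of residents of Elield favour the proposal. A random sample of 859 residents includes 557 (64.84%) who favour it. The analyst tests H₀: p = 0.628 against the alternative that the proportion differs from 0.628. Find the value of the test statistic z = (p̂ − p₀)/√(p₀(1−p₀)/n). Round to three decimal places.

p̂ = 557/859 = 0.64843.
Standard error under H₀: √(0.628×0.372/859) = 0.01649.
z = (0.64843 − 0.628)/0.01649 = 0.02043/0.01649 = 1.239.
p-value = 2·P(Z > 1.239) ≈ 0.2154.

z = 1.239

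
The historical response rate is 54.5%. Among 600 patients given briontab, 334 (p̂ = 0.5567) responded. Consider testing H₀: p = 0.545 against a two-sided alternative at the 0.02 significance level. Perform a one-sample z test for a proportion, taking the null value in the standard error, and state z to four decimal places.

z = 0.5739

p̂ = 334/600 ≈ 0.556667.
Standard error under H₀: √(0.545×0.455/600) = 0.020330.
z = (0.556667 − 0.545)/0.020330 = 0.011667/0.020330 = 0.5739.
Two-sided p-value ≈ 2·Φ(−0.574) = 0.5661. With α = 0.02, fail to reject H₀.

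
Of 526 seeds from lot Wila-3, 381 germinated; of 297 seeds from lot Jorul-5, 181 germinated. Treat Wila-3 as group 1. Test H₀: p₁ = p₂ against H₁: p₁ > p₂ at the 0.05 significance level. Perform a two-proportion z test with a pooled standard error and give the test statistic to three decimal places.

p̂₁ = 381/526 = 0.724335, p̂₂ = 181/297 = 0.609428.
Pooled p̂ = (381+181)/(526+297) = 562/823 = 0.682868.
SE = √(0.216559 × 0.00526814) = 0.033777.
z = (0.724335 − 0.609428)/0.033777 = 0.114907/0.033777 = 3.402.
p-value = P(Z > 3.402) ≈ 0.0003; since p < α = 0.05, reject H₀.

z = 3.402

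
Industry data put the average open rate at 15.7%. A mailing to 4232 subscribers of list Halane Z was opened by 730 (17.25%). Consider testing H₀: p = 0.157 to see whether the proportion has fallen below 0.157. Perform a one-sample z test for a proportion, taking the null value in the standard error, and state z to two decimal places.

z = 2.77

p̂ = 730/4232 ≈ 0.1725.
Standard error under H₀: √(0.157×0.843/4232) = 0.0056.
z = (0.1725 − 0.157)/0.0056 = 0.0155/0.0056 = 2.77.
p-value = P(Z < 2.771) ≈ 0.9972.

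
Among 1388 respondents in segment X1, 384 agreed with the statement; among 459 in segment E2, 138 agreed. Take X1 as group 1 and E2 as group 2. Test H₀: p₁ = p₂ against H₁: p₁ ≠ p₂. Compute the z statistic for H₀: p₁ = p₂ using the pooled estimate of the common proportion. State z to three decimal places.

z = -0.990

p̂₁ = 384/1388 ≈ 0.27666, p̂₂ = 138/459 ≈ 0.30065.
Pooled p̂ = (384+138)/(1388+459) = 522/1847 = 0.28262.
SE = √(0.202746 × 0.00289911) = 0.02424.
z = (0.27666 − 0.30065)/0.02424 = -0.02399/0.02424 = -0.990.
p-value = 2·P(Z > 0.990) ≈ 0.3223.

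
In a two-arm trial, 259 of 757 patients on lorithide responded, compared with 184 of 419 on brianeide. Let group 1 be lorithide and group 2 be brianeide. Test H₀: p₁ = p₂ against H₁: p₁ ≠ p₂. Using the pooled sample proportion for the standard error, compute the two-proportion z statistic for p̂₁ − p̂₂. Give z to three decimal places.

p̂₁ = 259/757 ≈ 0.34214, p̂₂ = 184/419 ≈ 0.43914.
Pooled p̂ = (259+184)/(757+419) = 443/1176 = 0.37670.
SE = √(0.234797 × 0.00370764) = 0.02950.
z = (0.34214 − 0.43914)/0.02950 = -0.09700/0.02950 = -3.288.
Two-sided p-value ≈ 2·Φ(−3.288) = 0.0010.

z = -3.288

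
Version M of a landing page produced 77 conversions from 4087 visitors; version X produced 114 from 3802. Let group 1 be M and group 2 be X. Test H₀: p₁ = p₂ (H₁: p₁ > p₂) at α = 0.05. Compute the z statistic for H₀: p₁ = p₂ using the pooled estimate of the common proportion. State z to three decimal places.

z = -3.218

p̂₁ = 77/4087 ≈ 0.018840, p̂₂ = 114/3802 ≈ 0.029984.
Pooled p̂ = (77+114)/(4087+3802) = 191/7889 = 0.024211.
SE = √(p̂(1−p̂)(1/n₁+1/n₂)) = √(0.024211·0.975789·0.000507698) = √(1.19942e-05) = 0.003463.
z = (0.018840 − 0.029984)/0.003463 = -0.011144/0.003463 = -3.218.
p-value = P(Z > -3.218) ≈ 0.9994, so at α = 0.05 we fail to reject H₀.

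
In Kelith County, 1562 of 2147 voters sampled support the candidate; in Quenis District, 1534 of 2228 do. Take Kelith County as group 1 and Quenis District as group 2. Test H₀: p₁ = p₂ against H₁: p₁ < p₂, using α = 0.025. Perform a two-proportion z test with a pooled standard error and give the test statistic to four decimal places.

z = 2.8365

p̂₁ = 1562/2147 ≈ 0.7275268, p̂₂ = 1534/2228 ≈ 0.6885099.
Pooled p̂ = (1562+1534)/(2147+2228) = 3096/4375 = 0.7076571.
SE = √(p̂(1−p̂)(1/n₁+1/n₂)) = √(0.7076571·0.2923429·0.000914599) = √(0.000189211) = 0.0137554.
z = (0.7275268 − 0.6885099)/0.0137554 = 0.0390169/0.0137554 = 2.8365.
p-value = P(Z < 2.836) ≈ 0.9977, so at α = 0.025 we fail to reject H₀.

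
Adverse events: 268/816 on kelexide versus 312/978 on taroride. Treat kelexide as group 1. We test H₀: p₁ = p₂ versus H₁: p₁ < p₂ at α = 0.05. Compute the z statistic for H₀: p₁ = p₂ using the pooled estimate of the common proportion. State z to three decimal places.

z = 0.424

p̂₁ = 268/816 = 0.32843, p̂₂ = 312/978 = 0.31902.
Pooled p̂ = (268+312)/(816+978) = 580/1794 = 0.32330.
SE = √(0.218777 × 0.00224799) = 0.02218.
z = (0.32843 − 0.31902)/0.02218 = 0.00941/0.02218 = 0.424.
p-value = P(Z < 0.424) ≈ 0.6644, so at α = 0.05 we fail to reject H₀.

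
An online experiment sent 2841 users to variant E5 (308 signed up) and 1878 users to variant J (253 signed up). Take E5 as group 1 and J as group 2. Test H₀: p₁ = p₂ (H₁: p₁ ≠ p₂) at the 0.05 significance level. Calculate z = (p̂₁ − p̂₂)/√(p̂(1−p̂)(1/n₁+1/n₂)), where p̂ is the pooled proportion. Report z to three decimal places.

z = -2.733

p̂₁ = 308/2841 ≈ 0.108413, p̂₂ = 253/1878 ≈ 0.134718.
Pooled p̂ = (308+253)/(2841+1878) = 561/4719 = 0.118881.
SE = √(0.104748 × 0.00088447) = 0.009625.
z = (0.108413 − 0.134718)/0.009625 = -0.026305/0.009625 = -2.733.
p-value = 2·P(Z > 2.733) ≈ 0.0063, so at α = 0.05 we reject H₀.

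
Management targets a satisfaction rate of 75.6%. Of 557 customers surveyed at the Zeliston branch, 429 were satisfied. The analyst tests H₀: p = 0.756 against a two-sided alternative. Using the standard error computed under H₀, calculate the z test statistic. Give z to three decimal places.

p̂ = 429/557 ≈ 0.77020.
Standard error under H₀: √(0.756×0.244/557) = 0.01820.
z = (0.77020 − 0.756)/0.01820 = 0.01420/0.01820 = 0.780.

z = 0.780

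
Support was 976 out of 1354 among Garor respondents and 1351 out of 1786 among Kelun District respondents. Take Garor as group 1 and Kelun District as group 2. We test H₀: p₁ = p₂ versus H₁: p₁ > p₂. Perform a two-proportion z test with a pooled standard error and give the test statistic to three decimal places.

z = -2.256

p̂₁ = 976/1354 ≈ 0.720827, p̂₂ = 1351/1786 ≈ 0.756439.
Pooled p̂ = (976+1351)/(1354+1786) = 2327/3140 = 0.741083.
SE = √(p̂(1−p̂)(1/n₁+1/n₂)) = √(0.741083·0.258917·0.00129846) = √(0.000249148) = 0.015784.
z = (0.720827 − 0.756439)/0.015784 = -0.035612/0.015784 = -2.256.
p-value = P(Z > -2.256) ≈ 0.9880.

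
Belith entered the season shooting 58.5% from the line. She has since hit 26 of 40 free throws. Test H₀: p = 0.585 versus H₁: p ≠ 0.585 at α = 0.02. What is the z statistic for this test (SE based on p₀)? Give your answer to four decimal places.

p̂ = 26/40 ≈ 0.650000.
Standard error under H₀: √(0.585×0.415/40) = 0.077906.
z = (0.650000 − 0.585)/0.077906 = 0.065000/0.077906 = 0.8343.
Two-sided p-value ≈ 2·Φ(−0.834) = 0.4041, so at α = 0.02 we fail to reject H₀.

z = 0.8343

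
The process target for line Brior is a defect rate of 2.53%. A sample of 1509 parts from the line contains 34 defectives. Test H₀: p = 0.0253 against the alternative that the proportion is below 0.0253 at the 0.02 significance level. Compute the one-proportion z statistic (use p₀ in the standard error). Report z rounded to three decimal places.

p̂ = 34/1509 = 0.022531.
SE = √(p₀(1−p₀)/n) = √(0.02466/1509) = 0.004043.
z = (0.022531 − 0.0253)/0.004043 = -0.002769/0.004043 = -0.685.
p-value = P(Z < -0.685) ≈ 0.2467, so at α = 0.02 we fail to reject H₀.

z = -0.685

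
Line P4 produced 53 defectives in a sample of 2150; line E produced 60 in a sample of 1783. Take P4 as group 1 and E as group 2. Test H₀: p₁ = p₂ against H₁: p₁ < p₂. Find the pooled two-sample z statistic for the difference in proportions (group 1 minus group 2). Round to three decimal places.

p̂₁ = 53/2150 ≈ 0.02465, p̂₂ = 60/1783 ≈ 0.03365.
Pooled p̂ = (53+60)/(2150+1783) = 113/3933 = 0.02873.
SE = √(p̂(1−p̂)(1/n₁+1/n₂)) = √(0.02873·0.97127·0.00102597) = √(2.86304e-05) = 0.00535.
z = (0.02465 − 0.03365)/0.00535 = -0.00900/0.00535 = -1.682.
p-value = P(Z < -1.682) ≈ 0.0463.

z = -1.682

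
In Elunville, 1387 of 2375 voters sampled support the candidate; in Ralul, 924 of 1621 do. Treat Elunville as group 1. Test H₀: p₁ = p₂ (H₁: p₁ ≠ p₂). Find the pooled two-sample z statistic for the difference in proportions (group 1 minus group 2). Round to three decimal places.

p̂₁ = 1387/2375 = 0.58400, p̂₂ = 924/1621 = 0.57002.
Pooled p̂ = (1387+924)/(2375+1621) = 2311/3996 = 0.57833.
SE = √(0.243865 × 0.00103796) = 0.01591.
z = (0.58400 − 0.57002)/0.01591 = 0.01398/0.01591 = 0.879.

z = 0.879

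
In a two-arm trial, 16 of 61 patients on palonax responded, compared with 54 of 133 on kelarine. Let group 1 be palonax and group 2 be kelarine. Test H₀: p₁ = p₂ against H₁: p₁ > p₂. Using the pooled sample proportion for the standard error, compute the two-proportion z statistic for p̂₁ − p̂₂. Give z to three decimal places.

p̂₁ = 16/61 = 0.26230, p̂₂ = 54/133 = 0.40602.
Pooled p̂ = (16+54)/(61+133) = 70/194 = 0.36082.
SE = √(p̂(1−p̂)(1/n₁+1/n₂)) = √(0.36082·0.63918·0.0239122) = √(0.00551489) = 0.07426.
z = (0.26230 − 0.40602)/0.07426 = -0.14372/0.07426 = -1.935.
p-value = P(Z > -1.935) ≈ 0.9735.

z = -1.935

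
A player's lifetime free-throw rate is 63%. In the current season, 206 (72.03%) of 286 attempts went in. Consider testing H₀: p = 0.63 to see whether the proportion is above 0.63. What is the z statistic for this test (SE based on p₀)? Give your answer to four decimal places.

z = 3.1623

p̂ = 206/286 = 0.720280.
SE = √(p₀(1−p₀)/n) = √(0.2331/286) = 0.028549.
z = (0.720280 − 0.63)/0.028549 = 0.090280/0.028549 = 3.1623.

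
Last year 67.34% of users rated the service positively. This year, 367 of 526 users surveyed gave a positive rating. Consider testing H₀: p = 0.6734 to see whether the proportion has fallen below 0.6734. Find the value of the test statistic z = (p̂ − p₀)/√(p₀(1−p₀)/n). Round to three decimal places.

z = 1.189

p̂ = 367/526 ≈ 0.69772.
Under H₀, SE = √(0.6734·0.3266/526) = √(0.000418123) = 0.02045.
z = (0.69772 − 0.6734)/0.02045 = 0.02432/0.02045 = 1.189.
p-value = P(Z < 1.189) ≈ 0.8828.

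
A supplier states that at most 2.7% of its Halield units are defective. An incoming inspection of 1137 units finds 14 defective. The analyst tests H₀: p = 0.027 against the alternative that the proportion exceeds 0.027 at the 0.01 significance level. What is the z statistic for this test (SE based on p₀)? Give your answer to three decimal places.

z = -3.055

p̂ = 14/1137 ≈ 0.012313.
SE = √(p₀(1−p₀)/n) = √(0.026271/1137) = 0.004807.
z = (0.012313 − 0.027)/0.004807 = -0.014687/0.004807 = -3.055.
p-value = P(Z > -3.055) ≈ 0.9989, so at α = 0.01 we fail to reject H₀.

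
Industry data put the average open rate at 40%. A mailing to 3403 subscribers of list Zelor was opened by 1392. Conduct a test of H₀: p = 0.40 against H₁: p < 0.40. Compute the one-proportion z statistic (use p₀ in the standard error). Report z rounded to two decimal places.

z = 1.08

p̂ = 1392/3403 = 0.4091.
Standard error under H₀: √(0.4×0.6/3403) = 0.0084.
z = (0.4091 − 0.4)/0.0084 = 0.0091/0.0084 = 1.08.
p-value = P(Z < 1.078) ≈ 0.8594.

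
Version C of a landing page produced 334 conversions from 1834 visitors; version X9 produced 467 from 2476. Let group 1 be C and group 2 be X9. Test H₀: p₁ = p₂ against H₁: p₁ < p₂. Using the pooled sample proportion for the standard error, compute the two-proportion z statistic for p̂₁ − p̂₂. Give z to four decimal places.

p̂₁ = 334/1834 = 0.182116, p̂₂ = 467/2476 = 0.188611.
Pooled p̂ = (334+467)/(1834+2476) = 801/4310 = 0.185847.
SE = √(0.151308 × 0.000949133) = 0.011984.
z = (0.182116 − 0.188611)/0.011984 = -0.006495/0.011984 = -0.5420.

z = -0.5420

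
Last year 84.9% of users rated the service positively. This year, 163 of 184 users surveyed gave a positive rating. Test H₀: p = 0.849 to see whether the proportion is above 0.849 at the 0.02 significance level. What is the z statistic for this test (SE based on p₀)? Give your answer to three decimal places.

z = 1.397

p̂ = 163/184 ≈ 0.88587.
Standard error under H₀: √(0.849×0.151/184) = 0.02640.
z = (0.88587 − 0.849)/0.02640 = 0.03687/0.02640 = 1.397.
p-value = P(Z > 1.397) ≈ 0.0812, so at α = 0.02 we fail to reject H₀.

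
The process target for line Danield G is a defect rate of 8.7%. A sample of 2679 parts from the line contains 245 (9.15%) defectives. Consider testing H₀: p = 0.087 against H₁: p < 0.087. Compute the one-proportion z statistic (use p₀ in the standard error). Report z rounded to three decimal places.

p̂ = 245/2679 = 0.091452.
SE = √(p₀(1−p₀)/n) = √(0.079431/2679) = 0.005445.
z = (0.091452 − 0.087)/0.005445 = 0.004452/0.005445 = 0.818.
p-value = P(Z < 0.818) ≈ 0.7932.

z = 0.818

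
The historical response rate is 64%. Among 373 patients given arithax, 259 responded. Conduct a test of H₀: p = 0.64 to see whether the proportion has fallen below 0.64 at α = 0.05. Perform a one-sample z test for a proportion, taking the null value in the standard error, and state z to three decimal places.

p̂ = 259/373 ≈ 0.69437.
Standard error under H₀: √(0.64×0.36/373) = 0.02485.
z = (0.69437 − 0.64)/0.02485 = 0.05437/0.02485 = 2.188.
p-value = P(Z < 2.188) ≈ 0.9857, so at α = 0.05 we fail to reject H₀.

z = 2.188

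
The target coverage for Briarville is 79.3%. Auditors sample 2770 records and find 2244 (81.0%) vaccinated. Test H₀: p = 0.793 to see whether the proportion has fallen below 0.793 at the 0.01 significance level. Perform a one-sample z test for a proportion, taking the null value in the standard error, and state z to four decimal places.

p̂ = 2244/2770 ≈ 0.810108.
Standard error under H₀: √(0.793×0.207/2770) = 0.007698.
z = (0.810108 − 0.793)/0.007698 = 0.017108/0.007698 = 2.2224.
p-value = P(Z < 2.222) ≈ 0.9869; since p > α = 0.01, fail to reject H₀.

z = 2.2224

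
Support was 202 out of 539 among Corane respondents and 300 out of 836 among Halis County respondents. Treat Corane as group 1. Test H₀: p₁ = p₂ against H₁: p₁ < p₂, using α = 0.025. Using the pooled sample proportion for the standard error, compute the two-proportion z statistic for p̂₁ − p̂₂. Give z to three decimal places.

z = 0.598

p̂₁ = 202/539 ≈ 0.37477, p̂₂ = 300/836 ≈ 0.35885.
Pooled p̂ = (202+300)/(539+836) = 502/1375 = 0.36509.
SE = √(0.2318 × 0.00305146) = 0.02660.
z = (0.37477 − 0.35885)/0.02660 = 0.01592/0.02660 = 0.598.
p-value = P(Z < 0.598) ≈ 0.7252, so at α = 0.025 we fail to reject H₀.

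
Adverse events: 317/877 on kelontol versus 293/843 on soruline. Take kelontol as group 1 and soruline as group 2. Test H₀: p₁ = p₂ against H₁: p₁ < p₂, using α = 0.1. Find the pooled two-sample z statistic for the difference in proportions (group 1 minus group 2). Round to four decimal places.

p̂₁ = 317/877 = 0.361460, p̂₂ = 293/843 = 0.347568.
Pooled p̂ = (317+293)/(877+843) = 610/1720 = 0.354651.
SE = √(0.228874 × 0.00232649) = 0.023075.
z = (0.361460 − 0.347568)/0.023075 = 0.013892/0.023075 = 0.6020.
p-value = P(Z < 0.602) ≈ 0.7264, so at α = 0.1 we fail to reject H₀.

z = 0.6020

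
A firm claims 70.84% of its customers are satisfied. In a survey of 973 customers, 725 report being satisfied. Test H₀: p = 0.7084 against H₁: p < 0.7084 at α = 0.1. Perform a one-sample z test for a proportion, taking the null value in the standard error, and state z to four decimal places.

z = 2.5200

p̂ = 725/973 ≈ 0.7451182.
Under H₀, SE = √(0.7084·0.2916/973) = √(0.000212302) = 0.0145706.
z = (0.7451182 − 0.7084)/0.0145706 = 0.0367182/0.0145706 = 2.5200.
p-value = P(Z < 2.520) ≈ 0.9941. With α = 0.1, fail to reject H₀.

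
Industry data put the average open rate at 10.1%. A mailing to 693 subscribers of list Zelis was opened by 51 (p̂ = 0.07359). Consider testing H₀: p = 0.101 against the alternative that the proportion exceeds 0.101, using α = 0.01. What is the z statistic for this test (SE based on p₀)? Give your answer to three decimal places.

z = -2.394

p̂ = 51/693 ≈ 0.07359.
Standard error under H₀: √(0.101×0.899/693) = 0.01145.
z = (0.07359 − 0.101)/0.01145 = -0.02741/0.01145 = -2.394.
p-value = P(Z > -2.394) ≈ 0.9917; since p > α = 0.01, fail to reject H₀.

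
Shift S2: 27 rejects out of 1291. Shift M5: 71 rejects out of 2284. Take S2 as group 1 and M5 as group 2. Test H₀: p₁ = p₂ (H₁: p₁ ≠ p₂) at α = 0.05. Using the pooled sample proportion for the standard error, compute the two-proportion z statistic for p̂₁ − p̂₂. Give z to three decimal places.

z = -1.789

p̂₁ = 27/1291 = 0.02091, p̂₂ = 71/2284 = 0.03109.
Pooled p̂ = (27+71)/(1291+2284) = 98/3575 = 0.02741.
SE = √(0.0266611 × 0.00121242) = 0.00569.
z = (0.02091 − 0.03109)/0.00569 = -0.01018/0.00569 = -1.789.
Two-sided p-value ≈ 2·Φ(−1.789) = 0.0736; since p > α = 0.05, fail to reject H₀.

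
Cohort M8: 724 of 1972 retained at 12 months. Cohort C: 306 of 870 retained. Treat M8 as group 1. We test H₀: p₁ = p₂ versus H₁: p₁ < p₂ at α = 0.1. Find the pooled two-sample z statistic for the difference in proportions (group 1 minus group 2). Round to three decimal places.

p̂₁ = 724/1972 = 0.36714, p̂₂ = 306/870 = 0.35172.
Pooled p̂ = (724+306)/(1972+870) = 1030/2842 = 0.36242.
SE = √(p̂(1−p̂)(1/n₁+1/n₂)) = √(0.36242·0.63758·0.00165652) = √(0.000382776) = 0.01956.
z = (0.36714 − 0.35172)/0.01956 = 0.01542/0.01956 = 0.788.
p-value = P(Z < 0.788) ≈ 0.7846; since p > α = 0.1, fail to reject H₀.

z = 0.788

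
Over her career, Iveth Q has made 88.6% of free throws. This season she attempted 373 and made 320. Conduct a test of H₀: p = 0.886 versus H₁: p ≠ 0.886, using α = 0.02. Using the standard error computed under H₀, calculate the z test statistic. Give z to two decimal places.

p̂ = 320/373 = 0.85791.
Under H₀, SE = √(0.886·0.114/373) = √(0.000270788) = 0.01646.
z = (0.85791 − 0.886)/0.01646 = -0.02809/0.01646 = -1.71.
Two-sided p-value ≈ 2·Φ(−1.707) = 0.0878, so at α = 0.02 we fail to reject H₀.

z = -1.71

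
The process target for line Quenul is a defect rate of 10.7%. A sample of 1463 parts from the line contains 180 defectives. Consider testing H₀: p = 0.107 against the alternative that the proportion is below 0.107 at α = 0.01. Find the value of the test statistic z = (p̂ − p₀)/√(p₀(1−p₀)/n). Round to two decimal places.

z = 1.98

p̂ = 180/1463 = 0.1230.
SE = √(p₀(1−p₀)/n) = √(0.095551/1463) = 0.0081.
z = (0.1230 − 0.107)/0.0081 = 0.0160/0.0081 = 1.98.
p-value = P(Z < 1.984) ≈ 0.9764, so at α = 0.01 we fail to reject H₀.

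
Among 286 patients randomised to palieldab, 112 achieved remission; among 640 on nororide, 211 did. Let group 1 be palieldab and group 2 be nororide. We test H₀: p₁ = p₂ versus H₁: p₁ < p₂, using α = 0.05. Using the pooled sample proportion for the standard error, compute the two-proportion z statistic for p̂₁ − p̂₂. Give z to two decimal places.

z = 1.83

p̂₁ = 112/286 = 0.3916, p̂₂ = 211/640 = 0.3297.
Pooled p̂ = (112+211)/(286+640) = 323/926 = 0.3488.
SE = √(0.227142 × 0.005059) = 0.0339.
z = (0.3916 − 0.3297)/0.0339 = 0.0619/0.0339 = 1.83.
p-value = P(Z < 1.827) ≈ 0.9661. With α = 0.05, fail to reject H₀.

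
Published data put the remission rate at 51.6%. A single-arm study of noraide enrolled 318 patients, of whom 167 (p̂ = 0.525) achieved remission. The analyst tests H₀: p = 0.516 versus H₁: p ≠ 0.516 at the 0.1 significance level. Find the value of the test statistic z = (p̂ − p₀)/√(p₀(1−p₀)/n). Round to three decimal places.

p̂ = 167/318 ≈ 0.52516.
Standard error under H₀: √(0.516×0.484/318) = 0.02802.
z = (0.52516 − 0.516)/0.02802 = 0.00916/0.02802 = 0.327.
p-value = 2·P(Z > 0.327) ≈ 0.7438; since p > α = 0.1, fail to reject H₀.

z = 0.327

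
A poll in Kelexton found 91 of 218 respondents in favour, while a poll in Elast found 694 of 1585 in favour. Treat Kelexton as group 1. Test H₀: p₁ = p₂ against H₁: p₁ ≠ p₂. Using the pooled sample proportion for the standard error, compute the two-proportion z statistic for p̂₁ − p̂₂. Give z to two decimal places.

p̂₁ = 91/218 = 0.4174, p̂₂ = 694/1585 = 0.4379.
Pooled p̂ = (91+694)/(218+1585) = 785/1803 = 0.4354.
SE = √(p̂(1−p̂)(1/n₁+1/n₂)) = √(0.4354·0.5646·0.00521807) = √(0.00128273) = 0.0358.
z = (0.4174 − 0.4379)/0.0358 = -0.0205/0.0358 = -0.57.
p-value = 2·P(Z > 0.570) ≈ 0.5685.

z = -0.57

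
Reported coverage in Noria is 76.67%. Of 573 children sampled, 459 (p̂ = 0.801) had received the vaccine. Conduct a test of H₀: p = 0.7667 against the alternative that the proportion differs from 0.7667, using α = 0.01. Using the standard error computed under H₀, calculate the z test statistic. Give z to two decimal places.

p̂ = 459/573 = 0.8010.
Under H₀, SE = √(0.7667·0.2333/573) = √(0.000312166) = 0.0177.
z = (0.8010 − 0.7667)/0.0177 = 0.0343/0.0177 = 1.94.
p-value = 2·P(Z > 1.944) ≈ 0.0519; since p > α = 0.01, fail to reject H₀.

z = 1.94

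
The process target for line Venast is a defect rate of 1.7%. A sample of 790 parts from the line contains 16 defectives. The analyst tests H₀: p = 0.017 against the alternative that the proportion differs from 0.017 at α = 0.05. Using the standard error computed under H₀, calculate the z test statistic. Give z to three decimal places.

p̂ = 16/790 ≈ 0.02025.
SE = √(p₀(1−p₀)/n) = √(0.016711/790) = 0.00460.
z = (0.02025 − 0.017)/0.00460 = 0.00325/0.00460 = 0.707.
p-value = 2·P(Z > 0.707) ≈ 0.4794, so at α = 0.05 we fail to reject H₀.

z = 0.707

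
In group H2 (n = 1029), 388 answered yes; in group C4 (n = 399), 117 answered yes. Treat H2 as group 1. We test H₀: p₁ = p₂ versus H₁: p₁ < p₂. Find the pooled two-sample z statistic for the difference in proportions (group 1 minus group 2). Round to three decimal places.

p̂₁ = 388/1029 = 0.37707, p̂₂ = 117/399 = 0.29323.
Pooled p̂ = (388+117)/(1029+399) = 505/1428 = 0.35364.
SE = √(0.228579 × 0.00347808) = 0.02820.
z = (0.37707 − 0.29323)/0.02820 = 0.08384/0.02820 = 2.973.
p-value = P(Z < 2.973) ≈ 0.9985.

z = 2.973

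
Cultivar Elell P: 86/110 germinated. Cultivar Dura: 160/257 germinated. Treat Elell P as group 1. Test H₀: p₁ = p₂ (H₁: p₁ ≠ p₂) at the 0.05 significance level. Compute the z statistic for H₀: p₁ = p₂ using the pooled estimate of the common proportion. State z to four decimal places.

p̂₁ = 86/110 ≈ 0.781818, p̂₂ = 160/257 ≈ 0.622568.
Pooled p̂ = (86+160)/(110+257) = 246/367 = 0.670300.
SE = √(0.220998 × 0.012982) = 0.053563.
z = (0.781818 − 0.622568)/0.053563 = 0.159250/0.053563 = 2.9731.
p-value = 2·P(Z > 2.973) ≈ 0.0029, so at α = 0.05 we reject H₀.

z = 2.9731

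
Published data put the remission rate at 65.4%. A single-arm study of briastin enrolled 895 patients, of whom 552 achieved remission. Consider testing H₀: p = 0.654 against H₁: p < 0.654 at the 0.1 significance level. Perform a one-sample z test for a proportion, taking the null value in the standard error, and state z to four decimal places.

p̂ = 552/895 ≈ 0.61675978.
Standard error under H₀: √(0.654×0.346/895) = 0.01590067.
z = (0.61675978 − 0.654)/0.01590067 = -0.03724022/0.01590067 = -2.3421.
p-value = P(Z < -2.342) ≈ 0.0096, so at α = 0.1 we reject H₀.

z = -2.3421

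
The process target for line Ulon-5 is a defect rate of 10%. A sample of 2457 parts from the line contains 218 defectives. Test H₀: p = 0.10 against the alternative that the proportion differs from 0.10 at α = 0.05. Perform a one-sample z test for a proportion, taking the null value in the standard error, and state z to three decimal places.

z = -1.863

p̂ = 218/2457 = 0.08873.
SE = √(p₀(1−p₀)/n) = √(0.09/2457) = 0.00605.
z = (0.08873 − 0.1)/0.00605 = -0.01127/0.00605 = -1.863.
p-value = 2·P(Z > 1.863) ≈ 0.0625. With α = 0.05, fail to reject H₀.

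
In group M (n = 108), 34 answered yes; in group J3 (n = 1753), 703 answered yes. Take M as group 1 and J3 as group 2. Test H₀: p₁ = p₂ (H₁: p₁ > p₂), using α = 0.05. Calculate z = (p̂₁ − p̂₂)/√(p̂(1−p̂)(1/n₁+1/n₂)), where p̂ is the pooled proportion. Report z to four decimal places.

z = -1.7780

p̂₁ = 34/108 = 0.314815, p̂₂ = 703/1753 = 0.401027.
Pooled p̂ = (34+703)/(108+1753) = 737/1861 = 0.396024.
SE = √(0.239189 × 0.00982971) = 0.048489.
z = (0.314815 − 0.401027)/0.048489 = -0.086212/0.048489 = -1.7780.
p-value = P(Z > -1.778) ≈ 0.9623. With α = 0.05, fail to reject H₀.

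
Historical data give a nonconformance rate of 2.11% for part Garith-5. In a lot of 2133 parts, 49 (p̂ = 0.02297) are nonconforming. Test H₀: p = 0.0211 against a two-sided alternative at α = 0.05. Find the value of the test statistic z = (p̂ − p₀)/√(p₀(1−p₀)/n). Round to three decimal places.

p̂ = 49/2133 ≈ 0.022972.
Standard error under H₀: √(0.0211×0.9789/2133) = 0.003112.
z = (0.022972 − 0.0211)/0.003112 = 0.001872/0.003112 = 0.602.
Two-sided p-value ≈ 2·Φ(−0.602) = 0.5474; since p > α = 0.05, fail to reject H₀.

z = 0.602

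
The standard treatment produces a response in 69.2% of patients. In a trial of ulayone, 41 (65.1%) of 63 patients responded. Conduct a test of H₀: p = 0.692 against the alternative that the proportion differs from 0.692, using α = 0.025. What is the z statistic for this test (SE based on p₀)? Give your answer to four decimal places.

z = -0.7084

p̂ = 41/63 ≈ 0.650794.
Standard error under H₀: √(0.692×0.308/63) = 0.058165.
z = (0.650794 − 0.692)/0.058165 = -0.041206/0.058165 = -0.7084.
p-value = 2·P(Z > 0.708) ≈ 0.4787; since p > α = 0.025, fail to reject H₀.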